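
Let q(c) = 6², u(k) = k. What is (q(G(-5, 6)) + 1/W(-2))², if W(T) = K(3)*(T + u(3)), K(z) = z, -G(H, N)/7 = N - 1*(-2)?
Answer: 11881/9 ≈ 1320.1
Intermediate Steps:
G(H, N) = -14 - 7*N (G(H, N) = -7*(N - 1*(-2)) = -7*(N + 2) = -7*(2 + N) = -14 - 7*N)
W(T) = 9 + 3*T (W(T) = 3*(T + 3) = 3*(3 + T) = 9 + 3*T)
q(c) = 36
(q(G(-5, 6)) + 1/W(-2))² = (36 + 1/(9 + 3*(-2)))² = (36 + 1/(9 - 6))² = (36 + 1/3)² = (36 + ⅓)² = (109/3)² = 11881/9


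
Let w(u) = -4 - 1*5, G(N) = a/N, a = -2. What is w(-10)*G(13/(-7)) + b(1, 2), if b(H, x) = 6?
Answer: -48/13 ≈ -3.6923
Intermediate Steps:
G(N) = -2/N
w(u) = -9 (w(u) = -4 - 5 = -9)
w(-10)*G(13/(-7)) + b(1, 2) = -(-18)/(13/(-7)) + 6 = -(-18)/(13*(-⅐)) + 6 = -(-18)/(-13/7) + 6 = -(-18)*(-7)/13 + 6 = -9*14/13 + 6 = -126/13 + 6 = -48/13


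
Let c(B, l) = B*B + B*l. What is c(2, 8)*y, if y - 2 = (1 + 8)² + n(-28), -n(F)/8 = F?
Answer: 6140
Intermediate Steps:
n(F) = -8*F
y = 307 (y = 2 + ((1 + 8)² - 8*(-28)) = 2 + (9² + 224) = 2 + (81 + 224) = 2 + 305 = 307)
c(B, l) = B² + B*l
c(2, 8)*y = (2*(2 + 8))*307 = (2*10)*307 = 20*307 = 6140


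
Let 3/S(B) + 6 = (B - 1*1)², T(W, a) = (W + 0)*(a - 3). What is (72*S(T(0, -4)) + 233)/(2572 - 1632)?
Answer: 949/4700 ≈ 0.20191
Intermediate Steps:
T(W, a) = W*(-3 + a)
S(B) = 3/(-6 + (-1 + B)²) (S(B) = 3/(-6 + (B - 1*1)²) = 3/(-6 + (B - 1)²) = 3/(-6 + (-1 + B)²))
(72*S(T(0, -4)) + 233)/(2572 - 1632) = (72*(3/(-6 + (-1 + 0*(-3 - 4))²)) + 233)/(2572 - 1632) = (72*(3/(-6 + (-1 + 0*(-7))²)) + 233)/940 = (72*(3/(-6 + (-1 + 0)²)) + 233)*(1/940) = (72*(3/(-6 + (-1)²)) + 233)*(1/940) = (72*(3/(-6 + 1)) + 233)*(1/940) = (72*(3/(-5)) + 233)*(1/940) = (72*(3*(-⅕)) + 233)*(1/940) = (72*(-⅗) + 233)*(1/940) = (-216/5 + 233)*(1/940) = (949/5)*(1/940) = 949/4700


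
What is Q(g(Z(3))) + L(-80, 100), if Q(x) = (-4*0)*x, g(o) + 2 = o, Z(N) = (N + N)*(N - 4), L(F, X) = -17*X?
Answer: -1700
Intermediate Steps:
Z(N) = 2*N*(-4 + N) (Z(N) = (2*N)*(-4 + N) = 2*N*(-4 + N))
g(o) = -2 + o
Q(x) = 0 (Q(x) = 0*x = 0)
Q(g(Z(3))) + L(-80, 100) = 0 - 17*100 = 0 - 1700 = -1700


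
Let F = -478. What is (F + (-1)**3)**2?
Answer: 229441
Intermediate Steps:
(F + (-1)**3)**2 = (-478 + (-1)**3)**2 = (-478 - 1)**2 = (-479)**2 = 229441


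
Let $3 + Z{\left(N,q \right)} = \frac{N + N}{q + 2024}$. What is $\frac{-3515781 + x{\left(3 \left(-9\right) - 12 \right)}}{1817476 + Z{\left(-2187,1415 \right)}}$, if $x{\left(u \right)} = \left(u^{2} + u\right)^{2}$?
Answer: $- \frac{122638179}{168926629} \approx -0.72598$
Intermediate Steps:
$x{\left(u \right)} = \left(u + u^{2}\right)^{2}$
$Z{\left(N,q \right)} = -3 + \frac{2 N}{2024 + q}$ ($Z{\left(N,q \right)} = -3 + \frac{N + N}{q + 2024} = -3 + \frac{2 N}{2024 + q}$)
$\frac{-3515781 + x{\left(3 \left(-9\right) - 12 \right)}}{1817476 + Z{\left(-2187,1415 \right)}} = \frac{-3515781 + \left(3 \left(-9\right) - 12\right)^{2} \left(1 + \left(3 \left(-9\right) - 12\right)\right)^{2}}{1817476 + \frac{-6072 - 4245 + 2 \left(-2187\right)}{2024 + 1415}} = \frac{-3515781 + \left(-27 - 12\right)^{2} \left(1 - 39\right)^{2}}{1817476 + \frac{-6072 - 4245 - 4374}{3439}} = \frac{-3515781 + \left(-39\right)^{2} \left(1 - 39\right)^{2}}{1817476 + \frac{1}{3439} \left(-14691\right)} = \frac{-3515781 + 1521 \left(-38\right)^{2}}{1817476 - \frac{14691}{3439}} = \frac{-3515781 + 1521 \cdot 1444}{\frac{6250285273}{3439}} = \left(-3515781 + 2196324\right) \frac{3439}{6250285273} = \left(-1319457\right) \frac{3439}{6250285273} = - \frac{122638179}{168926629}$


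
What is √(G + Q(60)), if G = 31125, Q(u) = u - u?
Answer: 5*√1245 ≈ 176.42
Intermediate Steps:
Q(u) = 0
√(G + Q(60)) = √(31125 + 0) = √31125 = 5*√1245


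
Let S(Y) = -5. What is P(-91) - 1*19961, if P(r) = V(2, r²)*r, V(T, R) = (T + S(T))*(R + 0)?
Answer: 2240752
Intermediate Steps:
V(T, R) = R*(-5 + T) (V(T, R) = (T - 5)*(R + 0) = (-5 + T)*R = R*(-5 + T))
P(r) = -3*r³ (P(r) = (r²*(-5 + 2))*r = (r²*(-3))*r = (-3*r²)*r = -3*r³)
P(-91) - 1*19961 = -3*(-91)³ - 1*19961 = -3*(-753571) - 19961 = 2260713 - 19961 = 2240752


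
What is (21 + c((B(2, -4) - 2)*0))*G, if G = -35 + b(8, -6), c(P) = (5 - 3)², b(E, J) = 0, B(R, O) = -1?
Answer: -875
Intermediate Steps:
c(P) = 4 (c(P) = 2² = 4)
G = -35 (G = -35 + 0 = -35)
(21 + c((B(2, -4) - 2)*0))*G = (21 + 4)*(-35) = 25*(-35) = -875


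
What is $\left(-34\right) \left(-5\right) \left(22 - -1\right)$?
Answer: $3910$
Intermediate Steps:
$\left(-34\right) \left(-5\right) \left(22 - -1\right) = 170 \left(22 + 1\right) = 170 \cdot 23 = 3910$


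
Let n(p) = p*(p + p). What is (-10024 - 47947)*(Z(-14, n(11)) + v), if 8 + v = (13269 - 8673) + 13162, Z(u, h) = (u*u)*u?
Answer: -869912826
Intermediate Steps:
n(p) = 2*p² (n(p) = p*(2*p) = 2*p²)
Z(u, h) = u³ (Z(u, h) = u²*u = u³)
v = 17750 (v = -8 + ((13269 - 8673) + 13162) = -8 + (4596 + 13162) = -8 + 17758 = 17750)
(-10024 - 47947)*(Z(-14, n(11)) + v) = (-10024 - 47947)*((-14)³ + 17750) = -57971*(-2744 + 17750) = -57971*15006 = -869912826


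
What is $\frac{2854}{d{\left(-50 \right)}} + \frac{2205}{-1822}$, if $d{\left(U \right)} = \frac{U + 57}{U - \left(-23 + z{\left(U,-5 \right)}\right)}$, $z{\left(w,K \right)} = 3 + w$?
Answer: $\frac{103984325}{12754} \approx 8153.1$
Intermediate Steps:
$d{\left(U \right)} = \frac{57}{20} + \frac{U}{20}$ ($d{\left(U \right)} = \frac{U + 57}{U - \left(-20 + U\right)} = \frac{57 + U}{U + \left(23 - \left(3 + U\right)\right)} = \frac{57 + U}{U - \left(-20 + U\right)} = \frac{57 + U}{20} = \left(57 + U\right) \frac{1}{20} = \frac{57}{20} + \frac{U}{20}$)
$\frac{2854}{d{\left(-50 \right)}} + \frac{2205}{-1822} = \frac{2854}{\frac{57}{20} + \frac{1}{20} \left(-50\right)} + \frac{2205}{-1822} = \frac{2854}{\frac{57}{20} - \frac{5}{2}} + 2205 \left(- \frac{1}{1822}\right) = \frac{2854}{\frac{7}{20}} - \frac{2205}{1822} = 2854 \cdot \frac{20}{7} - \frac{2205}{1822} = \frac{57080}{7} - \frac{2205}{1822} = \frac{103984325}{12754}$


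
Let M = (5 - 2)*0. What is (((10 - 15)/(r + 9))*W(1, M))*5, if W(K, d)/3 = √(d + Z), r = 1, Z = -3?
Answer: -15*I*√3/2 ≈ -12.99*I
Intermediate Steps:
M = 0 (M = 3*0 = 0)
W(K, d) = 3*√(-3 + d) (W(K, d) = 3*√(d - 3) = 3*√(-3 + d))
(((10 - 15)/(r + 9))*W(1, M))*5 = (((10 - 15)/(1 + 9))*(3*√(-3 + 0)))*5 = ((-5/10)*(3*√(-3)))*5 = ((-5*⅒)*(3*(I*√3)))*5 = -3*I*√3/2*5 = -15*I*√3/2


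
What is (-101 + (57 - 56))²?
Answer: 10000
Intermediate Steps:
(-101 + (57 - 56))² = (-101 + 1)² = (-100)² = 10000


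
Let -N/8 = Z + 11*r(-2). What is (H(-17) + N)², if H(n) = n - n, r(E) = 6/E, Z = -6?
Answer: 97344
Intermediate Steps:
H(n) = 0
N = 312 (N = -8*(-6 + 11*(6/(-2))) = -8*(-6 + 11*(6*(-½))) = -8*(-6 + 11*(-3)) = -8*(-6 - 33) = -8*(-39) = 312)
(H(-17) + N)² = (0 + 312)² = 312² = 97344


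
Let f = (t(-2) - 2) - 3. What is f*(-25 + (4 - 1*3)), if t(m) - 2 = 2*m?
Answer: 168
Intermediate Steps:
t(m) = 2 + 2*m
f = -7 (f = ((2 + 2*(-2)) - 2) - 3 = ((2 - 4) - 2) - 3 = (-2 - 2) - 3 = -4 - 3 = -7)
f*(-25 + (4 - 1*3)) = -7*(-25 + (4 - 1*3)) = -7*(-25 + (4 - 3)) = -7*(-25 + 1) = -7*(-24) = 168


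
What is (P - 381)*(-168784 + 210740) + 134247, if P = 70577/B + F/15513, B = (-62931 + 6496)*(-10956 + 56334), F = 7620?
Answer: -104816534990061766811/6621226160265 ≈ -1.5830e+7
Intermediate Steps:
B = -2560907430 (B = -56435*45378 = -2560907430)
P = 6504339918533/13242452320530 (P = 70577/(-2560907430) + 7620/15513 = 70577*(-1/2560907430) + 7620*(1/15513) = -70577/2560907430 + 2540/5171 = 6504339918533/13242452320530 ≈ 0.49117)
(P - 381)*(-168784 + 210740) + 134247 = (6504339918533/13242452320530 - 381)*(-168784 + 210740) + 134247 = -5038869994203397/13242452320530*41956 + 134247 = -105705414738398862266/6621226160265 + 134247 = -104816534990061766811/6621226160265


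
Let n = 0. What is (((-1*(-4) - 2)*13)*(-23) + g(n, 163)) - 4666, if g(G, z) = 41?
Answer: -5223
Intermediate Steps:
(((-1*(-4) - 2)*13)*(-23) + g(n, 163)) - 4666 = (((-1*(-4) - 2)*13)*(-23) + 41) - 4666 = (((4 - 2)*13)*(-23) + 41) - 4666 = ((2*13)*(-23) + 41) - 4666 = (26*(-23) + 41) - 4666 = (-598 + 41) - 4666 = -557 - 4666 = -5223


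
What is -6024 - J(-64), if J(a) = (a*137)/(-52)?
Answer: -80504/13 ≈ -6192.6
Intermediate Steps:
J(a) = -137*a/52 (J(a) = (137*a)*(-1/52) = -137*a/52)
-6024 - J(-64) = -6024 - (-137)*(-64)/52 = -6024 - 1*2192/13 = -6024 - 2192/13 = -80504/13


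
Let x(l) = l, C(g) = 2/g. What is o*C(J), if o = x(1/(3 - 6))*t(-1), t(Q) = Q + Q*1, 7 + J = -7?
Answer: -2/21 ≈ -0.095238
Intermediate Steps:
J = -14 (J = -7 - 7 = -14)
t(Q) = 2*Q (t(Q) = Q + Q = 2*Q)
o = 2/3 (o = (2*(-1))/(3 - 6) = -2/(-3) = -1/3*(-2) = 2/3 ≈ 0.66667)
o*C(J) = 2*(2/(-14))/3 = 2*(2*(-1/14))/3 = (2/3)*(-1/7) = -2/21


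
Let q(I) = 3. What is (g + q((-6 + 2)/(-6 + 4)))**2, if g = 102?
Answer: 11025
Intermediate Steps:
(g + q((-6 + 2)/(-6 + 4)))**2 = (102 + 3)**2 = 105**2 = 11025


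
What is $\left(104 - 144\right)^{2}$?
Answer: $1600$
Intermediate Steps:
$\left(104 - 144\right)^{2} = \left(-40\right)^{2} = 1600$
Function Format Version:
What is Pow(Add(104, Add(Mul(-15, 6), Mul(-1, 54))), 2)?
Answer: 1600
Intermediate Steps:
Pow(Add(104, Add(Mul(-15, 6), Mul(-1, 54))), 2) = Pow(Add(104, Add(-90, -54)), 2) = Pow(Add(104, -144), 2) = Pow(-40, 2) = 1600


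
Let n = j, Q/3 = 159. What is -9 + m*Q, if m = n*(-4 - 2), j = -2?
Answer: 5715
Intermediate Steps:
Q = 477 (Q = 3*159 = 477)
n = -2
m = 12 (m = -2*(-4 - 2) = -2*(-6) = 12)
-9 + m*Q = -9 + 12*477 = -9 + 5724 = 5715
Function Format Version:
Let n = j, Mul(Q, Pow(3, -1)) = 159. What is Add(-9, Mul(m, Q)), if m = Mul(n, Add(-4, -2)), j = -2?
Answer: 5715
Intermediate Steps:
Q = 477 (Q = Mul(3, 159) = 477)
n = -2
m = 12 (m = Mul(-2, Add(-4, -2)) = Mul(-2, -6) = 12)
Add(-9, Mul(m, Q)) = Add(-9, Mul(12, 477)) = Add(-9, 5724) = 5715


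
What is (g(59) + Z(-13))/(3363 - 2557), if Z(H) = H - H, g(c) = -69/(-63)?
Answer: 23/16926 ≈ 0.0013589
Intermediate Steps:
g(c) = 23/21 (g(c) = -69*(-1/63) = 23/21)
Z(H) = 0
(g(59) + Z(-13))/(3363 - 2557) = (23/21 + 0)/(3363 - 2557) = (23/21)/806 = (23/21)*(1/806) = 23/16926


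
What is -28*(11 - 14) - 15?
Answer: 69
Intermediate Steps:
-28*(11 - 14) - 15 = -28*(-3) - 15 = 84 - 15 = 69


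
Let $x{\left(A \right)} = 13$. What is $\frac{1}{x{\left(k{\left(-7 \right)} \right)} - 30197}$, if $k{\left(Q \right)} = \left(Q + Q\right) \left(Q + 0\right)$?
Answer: $- \frac{1}{30184} \approx -3.313 \cdot 10^{-5}$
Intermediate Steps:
$k{\left(Q \right)} = 2 Q^{2}$ ($k{\left(Q \right)} = 2 Q Q = 2 Q^{2}$)
$\frac{1}{x{\left(k{\left(-7 \right)} \right)} - 30197} = \frac{1}{13 - 30197} = \frac{1}{-30184} = - \frac{1}{30184}$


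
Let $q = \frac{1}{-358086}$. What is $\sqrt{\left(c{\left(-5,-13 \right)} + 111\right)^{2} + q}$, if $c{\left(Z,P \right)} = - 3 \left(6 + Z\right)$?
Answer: $\frac{\sqrt{1495623204372858}}{358086} \approx 108.0$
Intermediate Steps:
$c{\left(Z,P \right)} = -18 - 3 Z$
$q = - \frac{1}{358086} \approx -2.7926 \cdot 10^{-6}$
$\sqrt{\left(c{\left(-5,-13 \right)} + 111\right)^{2} + q} = \sqrt{\left(\left(-18 - -15\right) + 111\right)^{2} - \frac{1}{358086}} = \sqrt{\left(\left(-18 + 15\right) + 111\right)^{2} - \frac{1}{358086}} = \sqrt{\left(-3 + 111\right)^{2} - \frac{1}{358086}} = \sqrt{108^{2} - \frac{1}{358086}} = \sqrt{11664 - \frac{1}{358086}} = \sqrt{\frac{4176715103}{358086}} = \frac{\sqrt{1495623204372858}}{358086}$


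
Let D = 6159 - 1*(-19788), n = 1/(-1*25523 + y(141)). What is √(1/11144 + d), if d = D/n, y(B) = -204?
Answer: I*√20725189674118510/5572 ≈ 25837.0*I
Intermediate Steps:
n = -1/25727 (n = 1/(-1*25523 - 204) = 1/(-25523 - 204) = 1/(-25727) = -1/25727 ≈ -3.8870e-5)
D = 25947 (D = 6159 + 19788 = 25947)
d = -667538469 (d = 25947/(-1/25727) = 25947*(-25727) = -667538469)
√(1/11144 + d) = √(1/11144 - 667538469) = √(-7439048698535/11144) = I*√20725189674118510/5572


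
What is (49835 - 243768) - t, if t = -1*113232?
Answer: -80701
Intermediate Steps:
t = -113232
(49835 - 243768) - t = (49835 - 243768) - 1*(-113232) = -193933 + 113232 = -80701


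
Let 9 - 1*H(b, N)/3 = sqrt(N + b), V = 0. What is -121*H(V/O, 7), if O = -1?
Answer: -3267 + 363*sqrt(7) ≈ -2306.6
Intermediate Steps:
H(b, N) = 27 - 3*sqrt(N + b)
-121*H(V/O, 7) = -121*(27 - 3*sqrt(7 + 0/(-1))) = -121*(27 - 3*sqrt(7 + 0*(-1))) = -121*(27 - 3*sqrt(7 + 0)) = -121*(27 - 3*sqrt(7)) = -3267 + 363*sqrt(7)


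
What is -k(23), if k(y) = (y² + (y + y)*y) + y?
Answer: -1610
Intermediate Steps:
k(y) = y + 3*y² (k(y) = (y² + (2*y)*y) + y = (y² + 2*y²) + y = 3*y² + y = y + 3*y²)
-k(23) = -23*(1 + 3*23) = -23*(1 + 69) = -23*70 = -1*1610 = -1610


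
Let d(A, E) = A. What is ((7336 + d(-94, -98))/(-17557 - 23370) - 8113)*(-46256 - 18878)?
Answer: 21627613976062/40927 ≈ 5.2844e+8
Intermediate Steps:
((7336 + d(-94, -98))/(-17557 - 23370) - 8113)*(-46256 - 18878) = ((7336 - 94)/(-17557 - 23370) - 8113)*(-46256 - 18878) = (7242/(-40927) - 8113)*(-65134) = (7242*(-1/40927) - 8113)*(-65134) = (-7242/40927 - 8113)*(-65134) = -332047993/40927*(-65134) = 21627613976062/40927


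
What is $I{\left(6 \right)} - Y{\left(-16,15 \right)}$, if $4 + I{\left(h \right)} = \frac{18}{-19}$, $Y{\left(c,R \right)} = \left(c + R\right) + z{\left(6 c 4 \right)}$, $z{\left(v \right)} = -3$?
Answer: $- \frac{18}{19} \approx -0.94737$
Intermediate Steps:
$Y{\left(c,R \right)} = -3 + R + c$ ($Y{\left(c,R \right)} = \left(c + R\right) - 3 = \left(R + c\right) - 3 = -3 + R + c$)
$I{\left(h \right)} = - \frac{94}{19}$ ($I{\left(h \right)} = -4 + \frac{18}{-19} = -4 + 18 \left(- \frac{1}{19}\right) = -4 - \frac{18}{19} = - \frac{94}{19}$)
$I{\left(6 \right)} - Y{\left(-16,15 \right)} = - \frac{94}{19} - \left(-3 + 15 - 16\right) = - \frac{94}{19} - -4 = - \frac{94}{19} + 4 = - \frac{18}{19}$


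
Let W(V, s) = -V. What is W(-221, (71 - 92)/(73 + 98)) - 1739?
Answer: -1518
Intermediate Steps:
W(-221, (71 - 92)/(73 + 98)) - 1739 = -1*(-221) - 1739 = 221 - 1739 = -1518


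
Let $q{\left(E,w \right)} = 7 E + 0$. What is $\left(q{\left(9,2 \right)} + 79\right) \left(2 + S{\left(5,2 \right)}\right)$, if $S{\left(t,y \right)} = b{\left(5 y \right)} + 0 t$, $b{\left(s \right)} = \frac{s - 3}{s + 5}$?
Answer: $\frac{5254}{15} \approx 350.27$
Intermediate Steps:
$q{\left(E,w \right)} = 7 E$
$b{\left(s \right)} = \frac{-3 + s}{5 + s}$
$S{\left(t,y \right)} = \frac{-3 + 5 y}{5 + 5 y}$ ($S{\left(t,y \right)} = \frac{-3 + 5 y}{5 + 5 y} + 0 t = \frac{-3 + 5 y}{5 + 5 y} + 0 = \frac{-3 + 5 y}{5 + 5 y}$)
$\left(q{\left(9,2 \right)} + 79\right) \left(2 + S{\left(5,2 \right)}\right) = \left(7 \cdot 9 + 79\right) \left(2 + \frac{- \frac{3}{5} + 2}{1 + 2}\right) = \left(63 + 79\right) \left(2 + \frac{1}{3} \cdot \frac{7}{5}\right) = 142 \left(2 + \frac{1}{3} \cdot \frac{7}{5}\right) = 142 \left(2 + \frac{7}{15}\right) = 142 \cdot \frac{37}{15} = \frac{5254}{15}$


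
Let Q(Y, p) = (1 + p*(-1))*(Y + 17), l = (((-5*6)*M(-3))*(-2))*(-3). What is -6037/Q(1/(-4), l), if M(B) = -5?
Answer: 24148/60233 ≈ 0.40091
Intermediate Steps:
l = 900 (l = ((-5*6*(-5))*(-2))*(-3) = (-30*(-5)*(-2))*(-3) = (150*(-2))*(-3) = -300*(-3) = 900)
Q(Y, p) = (1 - p)*(17 + Y)
-6037/Q(1/(-4), l) = -6037/(17 + 1/(-4) - 17*900 - 1*900/(-4)) = -6037/(17 - ¼ - 15300 - 1*(-¼)*900) = -6037/(17 - ¼ - 15300 + 225) = -6037/(-60233/4) = -6037*(-4/60233) = 24148/60233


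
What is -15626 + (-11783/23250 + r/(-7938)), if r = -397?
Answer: -240332952017/15379875 ≈ -15626.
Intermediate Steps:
-15626 + (-11783/23250 + r/(-7938)) = -15626 + (-11783/23250 - 397/(-7938)) = -15626 + (-11783*1/23250 - 397*(-1/7938)) = -15626 + (-11783/23250 + 397/7938) = -15626 - 7025267/15379875 = -240332952017/15379875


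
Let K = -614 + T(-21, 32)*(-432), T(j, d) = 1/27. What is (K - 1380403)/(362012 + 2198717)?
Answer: -1381033/2560729 ≈ -0.53931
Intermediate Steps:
T(j, d) = 1/27
K = -630 (K = -614 + (1/27)*(-432) = -614 - 16 = -630)
(K - 1380403)/(362012 + 2198717) = (-630 - 1380403)/(362012 + 2198717) = -1381033/2560729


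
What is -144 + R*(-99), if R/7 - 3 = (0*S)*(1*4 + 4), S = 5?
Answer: -2223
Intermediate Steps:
R = 21 (R = 21 + 7*((0*5)*(1*4 + 4)) = 21 + 7*(0*(4 + 4)) = 21 + 7*(0*8) = 21 + 7*0 = 21 + 0 = 21)
-144 + R*(-99) = -144 + 21*(-99) = -144 - 2079 = -2223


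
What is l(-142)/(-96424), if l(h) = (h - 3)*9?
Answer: 1305/96424 ≈ 0.013534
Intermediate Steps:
l(h) = -27 + 9*h (l(h) = (-3 + h)*9 = -27 + 9*h)
l(-142)/(-96424) = (-27 + 9*(-142))/(-96424) = (-27 - 1278)*(-1/96424) = -1305*(-1/96424) = 1305/96424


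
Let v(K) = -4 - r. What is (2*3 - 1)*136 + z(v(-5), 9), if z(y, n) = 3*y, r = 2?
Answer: 662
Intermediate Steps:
v(K) = -6 (v(K) = -4 - 1*2 = -4 - 2 = -6)
(2*3 - 1)*136 + z(v(-5), 9) = (2*3 - 1)*136 + 3*(-6) = (6 - 1)*136 - 18 = 5*136 - 18 = 680 - 18 = 662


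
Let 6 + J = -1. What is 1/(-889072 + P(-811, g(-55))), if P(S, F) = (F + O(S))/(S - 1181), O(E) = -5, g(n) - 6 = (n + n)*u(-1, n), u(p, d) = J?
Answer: -664/590344065 ≈ -1.1248e-6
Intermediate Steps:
J = -7 (J = -6 - 1 = -7)
u(p, d) = -7
g(n) = 6 - 14*n (g(n) = 6 + (n + n)*(-7) = 6 + (2*n)*(-7) = 6 - 14*n)
P(S, F) = (-5 + F)/(-1181 + S) (P(S, F) = (F - 5)/(S - 1181) = (-5 + F)/(-1181 + S))
1/(-889072 + P(-811, g(-55))) = 1/(-889072 + (-5 + (6 - 14*(-55)))/(-1181 - 811)) = 1/(-889072 + (-5 + (6 + 770))/(-1992)) = 1/(-889072 - (-5 + 776)/1992) = 1/(-889072 - 1/1992*771) = 1/(-889072 - 257/664) = 1/(-590344065/664) = -664/590344065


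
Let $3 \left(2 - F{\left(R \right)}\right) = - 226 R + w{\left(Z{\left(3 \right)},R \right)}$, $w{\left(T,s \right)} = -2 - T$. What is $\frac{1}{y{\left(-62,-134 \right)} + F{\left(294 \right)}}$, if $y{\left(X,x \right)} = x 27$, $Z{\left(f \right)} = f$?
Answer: $\frac{3}{55601} \approx 5.3956 \cdot 10^{-5}$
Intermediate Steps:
$F{\left(R \right)} = \frac{11}{3} + \frac{226 R}{3}$ ($F{\left(R \right)} = 2 - \frac{- 226 R - 5}{3} = 2 - \frac{-5 - 226 R}{3} = 2 + \left(\frac{5}{3} + \frac{226 R}{3}\right) = \frac{11}{3} + \frac{226 R}{3}$)
$y{\left(X,x \right)} = 27 x$
$\frac{1}{y{\left(-62,-134 \right)} + F{\left(294 \right)}} = \frac{1}{27 \left(-134\right) + \left(\frac{11}{3} + \frac{226}{3} \cdot 294\right)} = \frac{1}{-3618 + \left(\frac{11}{3} + 22148\right)} = \frac{1}{-3618 + \frac{66455}{3}} = \frac{1}{\frac{55601}{3}} = \frac{3}{55601}$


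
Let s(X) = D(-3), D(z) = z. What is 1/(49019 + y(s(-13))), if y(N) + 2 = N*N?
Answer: 1/49026 ≈ 2.0397e-5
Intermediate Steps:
s(X) = -3
y(N) = -2 + N**2 (y(N) = -2 + N*N = -2 + N**2)
1/(49019 + y(s(-13))) = 1/(49019 + (-2 + (-3)**2)) = 1/(49019 + (-2 + 9)) = 1/(49019 + 7) = 1/49026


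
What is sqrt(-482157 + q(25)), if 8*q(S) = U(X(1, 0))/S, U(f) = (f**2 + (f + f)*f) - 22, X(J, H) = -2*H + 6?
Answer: 7*I*sqrt(983993)/10 ≈ 694.38*I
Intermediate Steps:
X(J, H) = 6 - 2*H
U(f) = -22 + 3*f**2 (U(f) = (f**2 + (2*f)*f) - 22 = (f**2 + 2*f**2) - 22 = 3*f**2 - 22 = -22 + 3*f**2)
q(S) = 43/(4*S) (q(S) = ((-22 + 3*(6 - 2*0)**2)/S)/8 = ((-22 + 3*(6 + 0)**2)/S)/8 = ((-22 + 3*6**2)/S)/8 = ((-22 + 3*36)/S)/8 = ((-22 + 108)/S)/8 = (86/S)/8 = 43/(4*S))
sqrt(-482157 + q(25)) = sqrt(-482157 + (43/4)/25) = sqrt(-482157 + (43/4)*(1/25)) = sqrt(-482157 + 43/100) = sqrt(-48215657/100) = 7*I*sqrt(983993)/10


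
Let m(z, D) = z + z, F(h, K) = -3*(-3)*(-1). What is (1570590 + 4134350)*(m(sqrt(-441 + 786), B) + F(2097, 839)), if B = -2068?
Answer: -51344460 + 11409880*sqrt(345) ≈ 1.6058e+8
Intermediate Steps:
F(h, K) = -9 (F(h, K) = 9*(-1) = -9)
m(z, D) = 2*z
(1570590 + 4134350)*(m(sqrt(-441 + 786), B) + F(2097, 839)) = (1570590 + 4134350)*(2*sqrt(-441 + 786) - 9) = 5704940*(2*sqrt(345) - 9) = 5704940*(-9 + 2*sqrt(345)) = -51344460 + 11409880*sqrt(345)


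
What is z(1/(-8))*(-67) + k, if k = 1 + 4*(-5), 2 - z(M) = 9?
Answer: 450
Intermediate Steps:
z(M) = -7 (z(M) = 2 - 1*9 = 2 - 9 = -7)
k = -19 (k = 1 - 20 = -19)
z(1/(-8))*(-67) + k = -7*(-67) - 19 = 469 - 19 = 450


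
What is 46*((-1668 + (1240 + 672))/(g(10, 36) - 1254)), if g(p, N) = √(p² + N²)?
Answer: -879681/98195 - 1403*√349/98195 ≈ -9.2254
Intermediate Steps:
g(p, N) = √(N² + p²)
46*((-1668 + (1240 + 672))/(g(10, 36) - 1254)) = 46*((-1668 + (1240 + 672))/(√(36² + 10²) - 1254)) = 46*((-1668 + 1912)/(√(1296 + 100) - 1254)) = 46*(244/(√1396 - 1254)) = 46*(244/(2*√349 - 1254)) = 46*(244/(-1254 + 2*√349)) = 11224/(-1254 + 2*√349)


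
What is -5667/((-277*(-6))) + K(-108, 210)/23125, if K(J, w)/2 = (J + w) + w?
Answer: -43337429/12811250 ≈ -3.3828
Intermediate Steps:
K(J, w) = 2*J + 4*w (K(J, w) = 2*((J + w) + w) = 2*(J + 2*w) = 2*J + 4*w)
-5667/((-277*(-6))) + K(-108, 210)/23125 = -5667/((-277*(-6))) + (2*(-108) + 4*210)/23125 = -5667/1662 + (-216 + 840)*(1/23125) = -5667*1/1662 + 624*(1/23125) = -1889/554 + 624/23125 = -43337429/12811250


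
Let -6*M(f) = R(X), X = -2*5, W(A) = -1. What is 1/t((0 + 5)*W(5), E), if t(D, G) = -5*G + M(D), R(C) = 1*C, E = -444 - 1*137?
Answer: 3/8720 ≈ 0.00034404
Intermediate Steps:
E = -581 (E = -444 - 137 = -581)
X = -10
R(C) = C
M(f) = 5/3 (M(f) = -⅙*(-10) = 5/3)
t(D, G) = 5/3 - 5*G (t(D, G) = -5*G + 5/3 = 5/3 - 5*G)
1/t((0 + 5)*W(5), E) = 1/(5/3 - 5*(-581)) = 1/(5/3 + 2905) = 1/(8720/3) = 3/8720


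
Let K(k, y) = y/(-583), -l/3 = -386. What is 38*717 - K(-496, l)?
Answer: 15885576/583 ≈ 27248.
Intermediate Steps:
l = 1158 (l = -3*(-386) = 1158)
K(k, y) = -y/583 (K(k, y) = y*(-1/583) = -y/583)
38*717 - K(-496, l) = 38*717 - (-1)*1158/583 = 27246 - 1*(-1158/583) = 27246 + 1158/583 = 15885576/583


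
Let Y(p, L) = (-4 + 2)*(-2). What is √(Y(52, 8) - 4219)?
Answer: I*√4215 ≈ 64.923*I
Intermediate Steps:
Y(p, L) = 4 (Y(p, L) = -2*(-2) = 4)
√(Y(52, 8) - 4219) = √(4 - 4219) = √(-4215) = I*√4215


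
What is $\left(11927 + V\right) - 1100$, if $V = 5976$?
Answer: $16803$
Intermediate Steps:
$\left(11927 + V\right) - 1100 = \left(11927 + 5976\right) - 1100 = 17903 - 1100 = 16803$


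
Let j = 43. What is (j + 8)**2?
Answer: 2601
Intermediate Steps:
(j + 8)**2 = (43 + 8)**2 = 51**2 = 2601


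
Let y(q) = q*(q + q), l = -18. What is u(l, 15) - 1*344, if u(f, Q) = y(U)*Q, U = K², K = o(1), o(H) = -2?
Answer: 136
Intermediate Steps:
K = -2
U = 4 (U = (-2)² = 4)
y(q) = 2*q² (y(q) = q*(2*q) = 2*q²)
u(f, Q) = 32*Q (u(f, Q) = (2*4²)*Q = (2*16)*Q = 32*Q)
u(l, 15) - 1*344 = 32*15 - 1*344 = 480 - 344 = 136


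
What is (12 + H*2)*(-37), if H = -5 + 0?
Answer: -74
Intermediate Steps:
H = -5
(12 + H*2)*(-37) = (12 - 5*2)*(-37) = (12 - 10)*(-37) = 2*(-37) = -74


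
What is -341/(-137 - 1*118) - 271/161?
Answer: -14204/41055 ≈ -0.34597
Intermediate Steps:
-341/(-137 - 1*118) - 271/161 = -341/(-137 - 118) - 271*1/161 = -341/(-255) - 271/161 = -341*(-1/255) - 271/161 = 341/255 - 271/161 = -14204/41055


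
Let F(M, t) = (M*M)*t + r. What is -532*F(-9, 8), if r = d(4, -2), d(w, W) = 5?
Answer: -347396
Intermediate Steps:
r = 5
F(M, t) = 5 + t*M**2 (F(M, t) = (M*M)*t + 5 = M**2*t + 5 = t*M**2 + 5 = 5 + t*M**2)
-532*F(-9, 8) = -532*(5 + 8*(-9)**2) = -532*(5 + 8*81) = -532*(5 + 648) = -532*653 = -347396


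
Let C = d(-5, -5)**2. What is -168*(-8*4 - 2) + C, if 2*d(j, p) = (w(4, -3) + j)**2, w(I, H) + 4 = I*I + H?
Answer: 5776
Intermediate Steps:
w(I, H) = -4 + H + I**2 (w(I, H) = -4 + (I*I + H) = -4 + (I**2 + H) = -4 + (H + I**2) = -4 + H + I**2)
d(j, p) = (9 + j)**2/2 (d(j, p) = ((-4 - 3 + 4**2) + j)**2/2 = ((-4 - 3 + 16) + j)**2/2 = (9 + j)**2/2)
C = 64 (C = ((9 - 5)**2/2)**2 = ((1/2)*4**2)**2 = ((1/2)*16)**2 = 8**2 = 64)
-168*(-8*4 - 2) + C = -168*(-8*4 - 2) + 64 = -168*(-32 - 2) + 64 = -168*(-34) + 64 = 5712 + 64 = 5776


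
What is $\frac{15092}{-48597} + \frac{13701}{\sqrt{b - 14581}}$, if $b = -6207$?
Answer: $- \frac{15092}{48597} - \frac{13701 i \sqrt{5197}}{10394} \approx -0.31055 - 95.027 i$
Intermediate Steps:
$\frac{15092}{-48597} + \frac{13701}{\sqrt{b - 14581}} = \frac{15092}{-48597} + \frac{13701}{\sqrt{-6207 - 14581}} = 15092 \left(- \frac{1}{48597}\right) + \frac{13701}{\sqrt{-20788}} = - \frac{15092}{48597} + \frac{13701}{2 i \sqrt{5197}} = - \frac{15092}{48597} + 13701 \left(- \frac{i \sqrt{5197}}{10394}\right) = - \frac{15092}{48597} - \frac{13701 i \sqrt{5197}}{10394}$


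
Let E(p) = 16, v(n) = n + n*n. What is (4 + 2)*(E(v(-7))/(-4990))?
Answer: -48/2495 ≈ -0.019238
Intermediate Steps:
v(n) = n + n²
(4 + 2)*(E(v(-7))/(-4990)) = (4 + 2)*(16/(-4990)) = 6*(16*(-1/4990)) = 6*(-8/2495) = -48/2495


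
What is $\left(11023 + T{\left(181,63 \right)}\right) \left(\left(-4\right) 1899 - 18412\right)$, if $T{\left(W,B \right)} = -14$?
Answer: $-286322072$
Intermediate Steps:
$\left(11023 + T{\left(181,63 \right)}\right) \left(\left(-4\right) 1899 - 18412\right) = \left(11023 - 14\right) \left(\left(-4\right) 1899 - 18412\right) = 11009 \left(-7596 - 18412\right) = 11009 \left(-26008\right) = -286322072$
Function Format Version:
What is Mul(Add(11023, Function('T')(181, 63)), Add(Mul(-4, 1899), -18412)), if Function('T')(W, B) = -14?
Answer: -286322072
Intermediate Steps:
Mul(Add(11023, Function('T')(181, 63)), Add(Mul(-4, 1899), -18412)) = Mul(Add(11023, -14), Add(Mul(-4, 1899), -18412)) = Mul(11009, Add(-7596, -18412)) = Mul(11009, -26008) = -286322072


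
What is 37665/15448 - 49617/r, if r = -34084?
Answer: 512564319/131632408 ≈ 3.8939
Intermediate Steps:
37665/15448 - 49617/r = 37665/15448 - 49617/(-34084) = 37665*(1/15448) - 49617*(-1/34084) = 37665/15448 + 49617/34084 = 512564319/131632408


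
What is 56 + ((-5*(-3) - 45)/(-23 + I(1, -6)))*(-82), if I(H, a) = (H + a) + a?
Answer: -278/17 ≈ -16.353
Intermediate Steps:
I(H, a) = H + 2*a
56 + ((-5*(-3) - 45)/(-23 + I(1, -6)))*(-82) = 56 + ((-5*(-3) - 45)/(-23 + (1 + 2*(-6))))*(-82) = 56 + ((15 - 45)/(-23 + (1 - 12)))*(-82) = 56 - 30/(-23 - 11)*(-82) = 56 - 30/(-34)*(-82) = 56 - 30*(-1/34)*(-82) = 56 + (15/17)*(-82) = 56 - 1230/17 = -278/17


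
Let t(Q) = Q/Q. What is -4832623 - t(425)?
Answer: -4832624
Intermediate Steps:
t(Q) = 1
-4832623 - t(425) = -4832623 - 1*1 = -4832623 - 1 = -4832624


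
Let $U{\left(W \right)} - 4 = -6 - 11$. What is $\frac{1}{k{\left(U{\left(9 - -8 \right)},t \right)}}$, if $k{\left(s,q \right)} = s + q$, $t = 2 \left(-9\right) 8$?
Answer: $- \frac{1}{157} \approx -0.0063694$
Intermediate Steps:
$U{\left(W \right)} = -13$ ($U{\left(W \right)} = 4 - 17 = -13$)
$t = -144$ ($t = \left(-18\right) 8 = -144$)
$k{\left(s,q \right)} = q + s$
$\frac{1}{k{\left(U{\left(9 - -8 \right)},t \right)}} = \frac{1}{-144 - 13} = \frac{1}{-157} = - \frac{1}{157}$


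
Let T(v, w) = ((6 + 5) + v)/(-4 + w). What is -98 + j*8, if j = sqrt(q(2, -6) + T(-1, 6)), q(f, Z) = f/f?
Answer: -98 + 8*sqrt(6) ≈ -78.404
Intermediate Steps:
q(f, Z) = 1
T(v, w) = (11 + v)/(-4 + w)
j = sqrt(6) (j = sqrt(1 + (11 - 1)/(-4 + 6)) = sqrt(1 + 10/2) = sqrt(1 + (1/2)*10) = sqrt(1 + 5) = sqrt(6) ≈ 2.4495)
-98 + j*8 = -98 + sqrt(6)*8 = -98 + 8*sqrt(6)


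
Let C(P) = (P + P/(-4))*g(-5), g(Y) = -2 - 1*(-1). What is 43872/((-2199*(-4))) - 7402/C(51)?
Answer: 22262032/112149 ≈ 198.50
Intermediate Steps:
g(Y) = -1 (g(Y) = -2 + 1 = -1)
C(P) = -3*P/4 (C(P) = (P + P/(-4))*(-1) = (P + P*(-¼))*(-1) = (P - P/4)*(-1) = (3*P/4)*(-1) = -3*P/4)
43872/((-2199*(-4))) - 7402/C(51) = 43872/((-2199*(-4))) - 7402/((-¾*51)) = 43872/8796 - 7402/(-153/4) = 43872*(1/8796) - 7402*(-4/153) = 3656/733 + 29608/153 = 22262032/112149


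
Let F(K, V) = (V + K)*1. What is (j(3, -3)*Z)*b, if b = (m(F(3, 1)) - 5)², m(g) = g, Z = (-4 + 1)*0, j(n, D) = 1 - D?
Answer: 0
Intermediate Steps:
F(K, V) = K + V (F(K, V) = (K + V)*1 = K + V)
Z = 0 (Z = -3*0 = 0)
b = 1 (b = ((3 + 1) - 5)² = (4 - 5)² = (-1)² = 1)
(j(3, -3)*Z)*b = ((1 - 1*(-3))*0)*1 = ((1 + 3)*0)*1 = (4*0)*1 = 0*1 = 0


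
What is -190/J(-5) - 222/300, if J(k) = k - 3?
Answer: 2301/100 ≈ 23.010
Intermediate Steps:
J(k) = -3 + k
-190/J(-5) - 222/300 = -190/(-3 - 5) - 222/300 = -190/(-8) - 222*1/300 = -190*(-⅛) - 37/50 = 95/4 - 37/50 = 2301/100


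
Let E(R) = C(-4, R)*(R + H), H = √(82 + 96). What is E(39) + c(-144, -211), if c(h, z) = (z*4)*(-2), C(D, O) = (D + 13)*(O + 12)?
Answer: 19589 + 459*√178 ≈ 25713.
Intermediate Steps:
C(D, O) = (12 + O)*(13 + D) (C(D, O) = (13 + D)*(12 + O) = (12 + O)*(13 + D))
H = √178 ≈ 13.342
c(h, z) = -8*z (c(h, z) = (4*z)*(-2) = -8*z)
E(R) = (108 + 9*R)*(R + √178) (E(R) = (156 + 12*(-4) + 13*R - 4*R)*(R + √178) = (156 - 48 + 13*R - 4*R)*(R + √178) = (108 + 9*R)*(R + √178))
E(39) + c(-144, -211) = 9*(12 + 39)*(39 + √178) - 8*(-211) = 9*51*(39 + √178) + 1688 = (17901 + 459*√178) + 1688 = 19589 + 459*√178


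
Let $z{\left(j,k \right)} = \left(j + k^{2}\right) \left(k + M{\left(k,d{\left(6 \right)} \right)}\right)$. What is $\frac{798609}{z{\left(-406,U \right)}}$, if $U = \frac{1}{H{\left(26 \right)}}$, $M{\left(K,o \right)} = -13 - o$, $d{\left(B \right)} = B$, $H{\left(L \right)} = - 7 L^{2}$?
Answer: $\frac{28206367067255104}{272456653513529} \approx 103.53$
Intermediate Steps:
$U = - \frac{1}{4732}$ ($U = \frac{1}{\left(-7\right) 26^{2}} = \frac{1}{\left(-7\right) 676} = \frac{1}{-4732} = - \frac{1}{4732} \approx -0.00021133$)
$z{\left(j,k \right)} = \left(-19 + k\right) \left(j + k^{2}\right)$ ($z{\left(j,k \right)} = \left(j + k^{2}\right) \left(k - 19\right) = \left(j + k^{2}\right) \left(-19 + k\right) = \left(-19 + k\right) \left(j + k^{2}\right)$)
$\frac{798609}{z{\left(-406,U \right)}} = \frac{798609}{\left(- \frac{1}{4732}\right)^{3} - -7714 - 19 \left(- \frac{1}{4732}\right)^{2} - - \frac{29}{338}} = \frac{798609}{- \frac{1}{105958111168} + 7714 - \frac{19}{22391824} + \frac{29}{338}} = \frac{798609}{\frac{817369960540587}{105958111168}} = 798609 \cdot \frac{105958111168}{817369960540587} = \frac{28206367067255104}{272456653513529}$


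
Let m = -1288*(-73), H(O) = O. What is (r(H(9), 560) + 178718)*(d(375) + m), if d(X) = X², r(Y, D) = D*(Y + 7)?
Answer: 44038455022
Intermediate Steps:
r(Y, D) = D*(7 + Y)
m = 94024
(r(H(9), 560) + 178718)*(d(375) + m) = (560*(7 + 9) + 178718)*(375² + 94024) = (560*16 + 178718)*(140625 + 94024) = (8960 + 178718)*234649 = 187678*234649 = 44038455022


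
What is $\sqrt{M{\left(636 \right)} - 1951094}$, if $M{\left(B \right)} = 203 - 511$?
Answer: $i \sqrt{1951402} \approx 1396.9 i$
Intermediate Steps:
$M{\left(B \right)} = -308$
$\sqrt{M{\left(636 \right)} - 1951094} = \sqrt{-308 - 1951094} = \sqrt{-1951402} = i \sqrt{1951402}$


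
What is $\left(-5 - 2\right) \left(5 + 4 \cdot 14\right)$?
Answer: $-427$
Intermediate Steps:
$\left(-5 - 2\right) \left(5 + 4 \cdot 14\right) = - 7 \left(5 + 56\right) = \left(-7\right) 61 = -427$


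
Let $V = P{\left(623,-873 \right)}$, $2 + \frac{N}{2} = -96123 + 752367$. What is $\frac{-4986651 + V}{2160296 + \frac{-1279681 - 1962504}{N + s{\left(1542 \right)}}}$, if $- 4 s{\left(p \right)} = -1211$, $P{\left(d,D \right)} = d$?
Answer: $- \frac{6545591493529}{2836004722693} \approx -2.308$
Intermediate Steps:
$N = 1312484$ ($N = -4 + 2 \left(-96123 + 752367\right) = -4 + 2 \cdot 656244 = -4 + 1312488 = 1312484$)
$s{\left(p \right)} = \frac{1211}{4}$ ($s{\left(p \right)} = \left(- \frac{1}{4}\right) \left(-1211\right) = \frac{1211}{4}$)
$V = 623$
$\frac{-4986651 + V}{2160296 + \frac{-1279681 - 1962504}{N + s{\left(1542 \right)}}} = \frac{-4986651 + 623}{2160296 + \frac{-1279681 - 1962504}{1312484 + \frac{1211}{4}}} = - \frac{4986028}{2160296 - \frac{3242185}{\frac{5251147}{4}}} = - \frac{4986028}{2160296 - \frac{12968740}{5251147}} = - \frac{4986028}{\frac{11344018890772}{5251147}} = \left(-4986028\right) \frac{5251147}{11344018890772} = - \frac{6545591493529}{2836004722693}$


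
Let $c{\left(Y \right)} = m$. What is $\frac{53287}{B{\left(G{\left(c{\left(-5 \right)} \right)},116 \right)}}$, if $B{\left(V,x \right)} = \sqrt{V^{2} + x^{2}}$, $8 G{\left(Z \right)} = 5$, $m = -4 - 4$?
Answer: $\frac{426296 \sqrt{861209}}{861209} \approx 459.36$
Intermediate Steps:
$m = -8$ ($m = -4 - 4 = -8$)
$c{\left(Y \right)} = -8$
$G{\left(Z \right)} = \frac{5}{8}$ ($G{\left(Z \right)} = \frac{1}{8} \cdot 5 = \frac{5}{8}$)
$\frac{53287}{B{\left(G{\left(c{\left(-5 \right)} \right)},116 \right)}} = \frac{53287}{\sqrt{\left(\frac{5}{8}\right)^{2} + 116^{2}}} = \frac{53287}{\sqrt{\frac{25}{64} + 13456}} = \frac{53287}{\sqrt{\frac{861209}{64}}} = \frac{53287}{\frac{1}{8} \sqrt{861209}} = 53287 \frac{8 \sqrt{861209}}{861209} = \frac{426296 \sqrt{861209}}{861209}$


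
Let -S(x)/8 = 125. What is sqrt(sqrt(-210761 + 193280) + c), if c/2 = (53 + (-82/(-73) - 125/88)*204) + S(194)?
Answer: sqrt(-1299447523 + 644809*I*sqrt(17481))/803 ≈ 1.4718 + 44.916*I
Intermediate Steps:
S(x) = -1000 (S(x) = -8*125 = -1000)
c = -1618241/803 (c = 2*((53 + (-82/(-73) - 125/88)*204) - 1000) = 2*((53 + (-82*(-1/73) - 125*1/88)*204) - 1000) = 2*((53 + (82/73 - 125/88)*204) - 1000) = 2*((53 - 1909/6424*204) - 1000) = 2*((53 - 97359/1606) - 1000) = 2*(-12241/1606 - 1000) = 2*(-1618241/1606) = -1618241/803 ≈ -2015.2)
sqrt(sqrt(-210761 + 193280) + c) = sqrt(sqrt(-210761 + 193280) - 1618241/803) = sqrt(sqrt(-17481) - 1618241/803) = sqrt(I*sqrt(17481) - 1618241/803) = sqrt(-1618241/803 + I*sqrt(17481))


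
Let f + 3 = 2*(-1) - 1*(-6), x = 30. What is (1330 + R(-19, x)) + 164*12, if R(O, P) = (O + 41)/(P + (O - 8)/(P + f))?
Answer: 2978776/903 ≈ 3298.8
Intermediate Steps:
f = 1 (f = -3 + (2*(-1) - 1*(-6)) = -3 + (-2 + 6) = -3 + 4 = 1)
R(O, P) = (41 + O)/(P + (-8 + O)/(1 + P)) (R(O, P) = (O + 41)/(P + (O - 8)/(P + 1)) = (41 + O)/(P + (-8 + O)/(1 + P)))
(1330 + R(-19, x)) + 164*12 = (1330 + (41 - 19 + 41*30 - 19*30)/(-8 - 19 + 30 + 30²)) + 164*12 = (1330 + (41 - 19 + 1230 - 570)/(-8 - 19 + 30 + 900)) + 1968 = (1330 + 682/903) + 1968 = 1201672/903 + 1968 = 2978776/903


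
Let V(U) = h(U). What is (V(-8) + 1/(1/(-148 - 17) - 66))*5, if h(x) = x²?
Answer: 3484295/10891 ≈ 319.92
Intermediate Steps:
V(U) = U²
(V(-8) + 1/(1/(-148 - 17) - 66))*5 = ((-8)² + 1/(1/(-148 - 17) - 66))*5 = (64 + 1/(1/(-165) - 66))*5 = (64 + 1/(-1/165 - 66))*5 = (64 + 1/(-10891/165))*5 = (64 - 165/10891)*5 = (696859/10891)*5 = 3484295/10891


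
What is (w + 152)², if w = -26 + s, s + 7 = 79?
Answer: 39204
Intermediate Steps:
s = 72 (s = -7 + 79 = 72)
w = 46 (w = -26 + 72 = 46)
(w + 152)² = (46 + 152)² = 198² = 39204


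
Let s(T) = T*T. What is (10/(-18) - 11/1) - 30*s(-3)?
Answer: -2534/9 ≈ -281.56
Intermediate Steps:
s(T) = T²
(10/(-18) - 11/1) - 30*s(-3) = (10/(-18) - 11/1) - 30*(-3)² = (10*(-1/18) - 11*1) - 30*9 = (-5/9 - 11) - 270 = -104/9 - 270 = -2534/9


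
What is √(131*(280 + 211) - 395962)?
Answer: 3*I*√36849 ≈ 575.88*I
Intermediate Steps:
√(131*(280 + 211) - 395962) = √(131*491 - 395962) = √(64321 - 395962) = √(-331641) = 3*I*√36849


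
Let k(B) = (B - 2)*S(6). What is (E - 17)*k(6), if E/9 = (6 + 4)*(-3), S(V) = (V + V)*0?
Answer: 0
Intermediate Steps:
S(V) = 0 (S(V) = (2*V)*0 = 0)
k(B) = 0 (k(B) = (B - 2)*0 = (-2 + B)*0 = 0)
E = -270 (E = 9*((6 + 4)*(-3)) = 9*(10*(-3)) = 9*(-30) = -270)
(E - 17)*k(6) = (-270 - 17)*0 = -287*0 = 0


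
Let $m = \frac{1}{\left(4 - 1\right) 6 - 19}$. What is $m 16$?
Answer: $-16$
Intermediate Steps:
$m = -1$ ($m = \frac{1}{3 \cdot 6 - 19} = \frac{1}{18 - 19} = \frac{1}{-1} = -1$)
$m 16 = \left(-1\right) 16 = -16$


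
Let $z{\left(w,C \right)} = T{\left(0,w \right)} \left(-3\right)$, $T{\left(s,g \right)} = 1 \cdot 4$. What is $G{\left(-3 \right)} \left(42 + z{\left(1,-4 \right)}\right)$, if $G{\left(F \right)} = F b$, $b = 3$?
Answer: $-270$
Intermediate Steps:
$T{\left(s,g \right)} = 4$
$z{\left(w,C \right)} = -12$ ($z{\left(w,C \right)} = 4 \left(-3\right) = -12$)
$G{\left(F \right)} = 3 F$ ($G{\left(F \right)} = F 3 = 3 F$)
$G{\left(-3 \right)} \left(42 + z{\left(1,-4 \right)}\right) = 3 \left(-3\right) \left(42 - 12\right) = \left(-9\right) 30 = -270$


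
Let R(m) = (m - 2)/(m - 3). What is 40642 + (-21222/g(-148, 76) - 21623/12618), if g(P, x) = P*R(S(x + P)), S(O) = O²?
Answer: 98667869970241/2419299612 ≈ 40784.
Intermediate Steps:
R(m) = (-2 + m)/(-3 + m)
g(P, x) = P*(-2 + (P + x)²)/(-3 + (P + x)²) (g(P, x) = P*((-2 + (x + P)²)/(-3 + (x + P)²)) = P*((-2 + (P + x)²)/(-3 + (P + x)²)) = P*(-2 + (P + x)²)/(-3 + (P + x)²))
40642 + (-21222/g(-148, 76) - 21623/12618) = 40642 + (-21222*(-(-3 + (-148 + 76)²)/(148*(-2 + (-148 + 76)²))) - 21623/12618) = 40642 + (-21222*(-(-3 + (-72)²)/(148*(-2 + (-72)²))) - 21623*1/12618) = 40642 + (-21222*(-(-3 + 5184)/(148*(-2 + 5184))) - 21623/12618) = 40642 + (-21222/((-148*5182/5181)) - 21623/12618) = 40642 + (-21222/((-148*1/5181*5182)) - 21623/12618) = 40642 + (-21222/(-766936/5181) - 21623/12618) = 40642 + (-21222*(-5181/766936) - 21623/12618) = 40642 + (54975591/383468 - 21623/12618) = 40642 + 342695139337/2419299612 = 98667869970241/2419299612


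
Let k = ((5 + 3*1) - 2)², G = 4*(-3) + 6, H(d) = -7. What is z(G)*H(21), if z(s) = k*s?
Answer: 1512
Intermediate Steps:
G = -6 (G = -12 + 6 = -6)
k = 36 (k = ((5 + 3) - 2)² = (8 - 2)² = 6² = 36)
z(s) = 36*s
z(G)*H(21) = (36*(-6))*(-7) = -216*(-7) = 1512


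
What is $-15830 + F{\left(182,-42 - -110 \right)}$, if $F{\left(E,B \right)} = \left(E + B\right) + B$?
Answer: $-15512$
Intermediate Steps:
$F{\left(E,B \right)} = E + 2 B$ ($F{\left(E,B \right)} = \left(B + E\right) + B = E + 2 B$)
$-15830 + F{\left(182,-42 - -110 \right)} = -15830 + \left(182 + 2 \left(-42 - -110\right)\right) = -15830 + \left(182 + 2 \left(-42 + 110\right)\right) = -15830 + \left(182 + 2 \cdot 68\right) = -15830 + \left(182 + 136\right) = -15830 + 318 = -15512$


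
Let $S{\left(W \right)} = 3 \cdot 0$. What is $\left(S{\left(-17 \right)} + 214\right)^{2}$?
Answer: $45796$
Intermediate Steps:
$S{\left(W \right)} = 0$
$\left(S{\left(-17 \right)} + 214\right)^{2} = \left(0 + 214\right)^{2} = 214^{2} = 45796$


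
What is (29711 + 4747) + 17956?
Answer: 52414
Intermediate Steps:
(29711 + 4747) + 17956 = 34458 + 17956 = 52414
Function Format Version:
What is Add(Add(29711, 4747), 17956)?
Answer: 52414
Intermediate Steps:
Add(Add(29711, 4747), 17956) = Add(34458, 17956) = 52414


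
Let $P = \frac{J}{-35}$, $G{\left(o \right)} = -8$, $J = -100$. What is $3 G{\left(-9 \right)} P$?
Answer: $- \frac{480}{7} \approx -68.571$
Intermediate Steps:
$P = \frac{20}{7}$ ($P = - \frac{100}{-35} = \left(-100\right) \left(- \frac{1}{35}\right) = \frac{20}{7} \approx 2.8571$)
$3 G{\left(-9 \right)} P = 3 \left(-8\right) \frac{20}{7} = \left(-24\right) \frac{20}{7} = - \frac{480}{7}$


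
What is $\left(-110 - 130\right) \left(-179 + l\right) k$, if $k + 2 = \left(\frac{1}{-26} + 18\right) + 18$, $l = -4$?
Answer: $\frac{19390680}{13} \approx 1.4916 \cdot 10^{6}$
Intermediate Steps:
$k = \frac{883}{26}$ ($k = -2 + \left(\left(\frac{1}{-26} + 18\right) + 18\right) = -2 + \left(\left(- \frac{1}{26} + 18\right) + 18\right) = -2 + \left(\frac{467}{26} + 18\right) = -2 + \frac{935}{26} = \frac{883}{26} \approx 33.962$)
$\left(-110 - 130\right) \left(-179 + l\right) k = \left(-110 - 130\right) \left(-179 - 4\right) \frac{883}{26} = \left(-240\right) \left(-183\right) \frac{883}{26} = 43920 \cdot \frac{883}{26} = \frac{19390680}{13}$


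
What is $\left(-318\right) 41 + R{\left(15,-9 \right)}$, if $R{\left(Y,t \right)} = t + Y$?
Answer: $-13032$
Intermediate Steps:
$R{\left(Y,t \right)} = Y + t$
$\left(-318\right) 41 + R{\left(15,-9 \right)} = \left(-318\right) 41 + \left(15 - 9\right) = -13038 + 6 = -13032$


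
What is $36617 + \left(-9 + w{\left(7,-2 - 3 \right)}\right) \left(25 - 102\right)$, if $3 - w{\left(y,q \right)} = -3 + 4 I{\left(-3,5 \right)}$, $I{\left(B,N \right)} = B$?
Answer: $35924$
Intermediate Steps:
$w{\left(y,q \right)} = 18$ ($w{\left(y,q \right)} = 3 - \left(-3 + 4 \left(-3\right)\right) = 3 - \left(-3 - 12\right) = 3 - -15 = 3 + 15 = 18$)
$36617 + \left(-9 + w{\left(7,-2 - 3 \right)}\right) \left(25 - 102\right) = 36617 + \left(-9 + 18\right) \left(25 - 102\right) = 36617 + 9 \left(-77\right) = 36617 - 693 = 35924$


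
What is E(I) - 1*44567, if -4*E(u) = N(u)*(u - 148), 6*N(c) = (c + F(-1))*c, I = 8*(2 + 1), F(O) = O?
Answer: -41715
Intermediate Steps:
I = 24 (I = 8*3 = 24)
N(c) = c*(-1 + c)/6 (N(c) = ((c - 1)*c)/6 = ((-1 + c)*c)/6 = (c*(-1 + c))/6 = c*(-1 + c)/6)
E(u) = -u*(-1 + u)*(-148 + u)/24 (E(u) = -u*(-1 + u)/6*(u - 148)/4 = -u*(-1 + u)/6*(-148 + u)/4 = -u*(-1 + u)*(-148 + u)/24)
E(I) - 1*44567 = -1/24*24*(-1 + 24)*(-148 + 24) - 1*44567 = -1/24*24*23*(-124) - 44567 = 2852 - 44567 = -41715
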